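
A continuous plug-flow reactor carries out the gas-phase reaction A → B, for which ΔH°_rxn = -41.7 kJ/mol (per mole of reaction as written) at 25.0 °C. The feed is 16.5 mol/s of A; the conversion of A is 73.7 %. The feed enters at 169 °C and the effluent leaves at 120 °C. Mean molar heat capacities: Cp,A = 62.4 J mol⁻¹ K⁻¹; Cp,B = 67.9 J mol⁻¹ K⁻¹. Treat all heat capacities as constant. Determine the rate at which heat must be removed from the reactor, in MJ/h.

Extent of reaction ξ = 0.737 × 16.5 = 12.16 mol/s
Reaction term: ξ·ΔH°_rxn = 12.16 × -41.7 = -507.09 kJ/s
Sensible, feed 169→25 °C: -148.26 kJ/s
Outlet flows (mol/s): A 4.3395, B 12.16
Sensible, products 25→120 °C: 104.17 kJ/s
Q = ΔH = -551.19 kJ/s = -551.19 kW
Heat removed = 1984.3 MJ/h

Q_out = 1980 MJ/h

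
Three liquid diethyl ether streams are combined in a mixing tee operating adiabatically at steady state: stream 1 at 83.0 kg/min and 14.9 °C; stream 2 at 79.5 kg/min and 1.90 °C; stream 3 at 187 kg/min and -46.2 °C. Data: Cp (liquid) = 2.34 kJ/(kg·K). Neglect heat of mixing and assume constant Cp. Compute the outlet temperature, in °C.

No heat crosses the boundary, so H_out = H_in.
T_out = Σ ṁᵢCp,ᵢTᵢ / Σ ṁᵢCp,ᵢ
      = -16969 / 817.83 = -20.749 °C

T_out = -20.7 °C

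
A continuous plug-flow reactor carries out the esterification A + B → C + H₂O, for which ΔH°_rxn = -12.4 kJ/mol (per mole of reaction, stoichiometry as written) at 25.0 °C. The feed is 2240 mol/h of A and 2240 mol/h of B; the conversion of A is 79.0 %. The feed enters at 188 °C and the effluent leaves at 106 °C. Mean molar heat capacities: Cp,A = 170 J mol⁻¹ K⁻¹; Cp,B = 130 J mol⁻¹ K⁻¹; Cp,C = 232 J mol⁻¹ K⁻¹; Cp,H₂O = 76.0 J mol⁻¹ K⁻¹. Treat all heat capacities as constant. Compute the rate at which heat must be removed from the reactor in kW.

Extent of reaction ξ = 0.790 × 2240 = 1769.6 mol/h
Reaction term: ξ·ΔH°_rxn = 1769.6 × -12.4 = -21943 kJ/h
Sensible, feed 188→25 °C: -109540 kJ/h
Outlet flows (mol/h): A 470.4, B 470.4, C 1769.6, H₂O 1769.6
Sensible, products 25→106 °C: 55579 kJ/h
Q = ΔH = -75900 kJ/h = -21.083 kW
Heat removed = 21.083 kW

Q_out = 21.1 kW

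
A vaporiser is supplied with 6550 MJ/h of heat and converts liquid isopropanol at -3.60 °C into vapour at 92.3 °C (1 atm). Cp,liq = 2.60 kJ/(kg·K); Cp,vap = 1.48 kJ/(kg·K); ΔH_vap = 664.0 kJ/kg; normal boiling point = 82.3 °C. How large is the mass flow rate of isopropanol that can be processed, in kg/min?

Δh = 2.60×(82.3−-3.60) + 664.0 + 1.48×(92.3−82.3) = 902.14 kJ/kg
Q = 6550 MJ/h = 1819.4 kJ/s = 109170 kJ/min
ṁ = Q/Δh = 109170 / 902.14 = 121.01 kg/min

ṁ = 121 kg/min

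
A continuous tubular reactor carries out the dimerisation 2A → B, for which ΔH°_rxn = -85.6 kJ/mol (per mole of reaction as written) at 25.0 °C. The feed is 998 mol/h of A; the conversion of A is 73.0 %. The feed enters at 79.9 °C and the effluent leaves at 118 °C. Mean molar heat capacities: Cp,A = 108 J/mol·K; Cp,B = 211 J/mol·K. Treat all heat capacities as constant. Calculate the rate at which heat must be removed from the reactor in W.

Extent of reaction ξ = 0.730 × 998 / 2 = 364.27 mol/h
Reaction term: ξ·ΔH°_rxn = 364.27 × -85.6 = -31182 kJ/h
Sensible, feed 79.9→25 °C: -5917.3 kJ/h
Outlet flows (mol/h): A 269.46, B 364.27
Sensible, products 25→118 °C: 9854.5 kJ/h
Q = ΔH = -27244 kJ/h = -7.5679 kW
Heat removed = 7567.9 W

Q_out = 7570 W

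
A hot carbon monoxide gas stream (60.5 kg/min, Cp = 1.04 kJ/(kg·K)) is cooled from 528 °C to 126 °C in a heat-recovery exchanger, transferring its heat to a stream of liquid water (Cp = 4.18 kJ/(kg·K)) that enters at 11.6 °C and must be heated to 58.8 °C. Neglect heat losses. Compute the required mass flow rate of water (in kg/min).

ṁ_c = 128 kg/min

Heat released by hot stream: Q = 60.5 × 1.04 × (528 − 126) = 25294 kJ/min
Energy balance on cold side (adiabatic exchanger): Q = ṁ_c·Cp_c·(T_c,out − T_c,in)
ṁ_c = 25294 / [4.18 × (58.8 − 11.6)] = 128.2 kg/min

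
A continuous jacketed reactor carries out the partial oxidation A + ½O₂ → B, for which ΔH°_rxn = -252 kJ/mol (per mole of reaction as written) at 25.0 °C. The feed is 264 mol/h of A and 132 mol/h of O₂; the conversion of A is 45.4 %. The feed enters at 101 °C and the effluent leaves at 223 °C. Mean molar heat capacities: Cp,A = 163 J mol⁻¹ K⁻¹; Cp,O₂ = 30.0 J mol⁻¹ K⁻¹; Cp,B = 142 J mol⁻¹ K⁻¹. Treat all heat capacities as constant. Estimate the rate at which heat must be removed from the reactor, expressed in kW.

Q_out = 7.03 kW

Extent of reaction ξ = 0.454 × 264 = 119.86 mol/h
Reaction term: ξ·ΔH°_rxn = 119.86 × -252 = -30204 kJ/h
Sensible, feed 101→25 °C: -3571.4 kJ/h
Outlet flows (mol/h): A 144.14, O₂ 72.072, B 119.86
Sensible, products 25→223 °C: 8450.1 kJ/h
Q = ΔH = -25325 kJ/h = -7.0347 kW
Heat removed = 7.0347 kW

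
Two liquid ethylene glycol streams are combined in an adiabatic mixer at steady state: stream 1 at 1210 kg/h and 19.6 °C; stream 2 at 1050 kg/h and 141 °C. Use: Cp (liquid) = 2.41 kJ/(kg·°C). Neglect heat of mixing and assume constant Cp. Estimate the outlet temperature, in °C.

T_out = 76.0 °C

Energy balance with Q = 0: Σ ṁᵢCp,ᵢ(T_out − Tᵢ) = 0
T_out = Σ ṁᵢCp,ᵢTᵢ / Σ ṁᵢCp,ᵢ
      = 413960 / 5446.6 = 76.003 °C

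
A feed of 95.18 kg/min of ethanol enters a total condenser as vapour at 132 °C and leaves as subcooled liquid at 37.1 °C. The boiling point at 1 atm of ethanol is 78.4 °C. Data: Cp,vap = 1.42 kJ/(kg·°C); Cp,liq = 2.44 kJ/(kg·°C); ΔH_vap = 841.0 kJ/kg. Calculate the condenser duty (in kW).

vapour 132→78.4 °C: -76.112 kJ/kg
condensation at 78.4 °C: -841 kJ/kg
liquid 78.4→37.1 °C: -100.77 kJ/kg
Δh = -76.112 + -841 + -100.77 = -1017.9 kJ/kg
Q = ṁ·Δh = 95.18 kg/min × -1017.9 kJ/kg = -96882 kJ/min
|Q| = 1614.7 kW

Q_c = 1610 kW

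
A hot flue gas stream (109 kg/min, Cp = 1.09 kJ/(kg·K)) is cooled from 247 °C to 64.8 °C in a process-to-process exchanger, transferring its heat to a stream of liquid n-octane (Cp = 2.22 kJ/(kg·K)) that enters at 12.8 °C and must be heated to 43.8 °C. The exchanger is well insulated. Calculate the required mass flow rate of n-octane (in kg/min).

ṁ_c = 315 kg/min

Heat released by hot stream: Q = 109 × 1.09 × (247 − 64.8) = 21647 kJ/min
Energy balance on cold side (adiabatic exchanger): Q = ṁ_c·Cp_c·(T_c,out − T_c,in)
ṁ_c = 21647 / [2.22 × (43.8 − 12.8)] = 314.55 kg/min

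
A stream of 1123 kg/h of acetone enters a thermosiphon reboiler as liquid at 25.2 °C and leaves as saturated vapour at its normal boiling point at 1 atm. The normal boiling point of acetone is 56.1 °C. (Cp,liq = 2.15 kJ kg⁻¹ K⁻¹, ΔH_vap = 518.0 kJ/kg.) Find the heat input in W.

liquid 25.2→56.1 °C: 66.435 kJ/kg
vaporisation at 56.1 °C: 518 kJ/kg
Δh = 66.435 + 518 = 584.43 kJ/kg
Q = ṁ·Δh = 1123 kg/h × 584.43 kJ/kg = 656320 kJ/h
|Q| = 182.31 kW = 182310 W

Q = 182000 W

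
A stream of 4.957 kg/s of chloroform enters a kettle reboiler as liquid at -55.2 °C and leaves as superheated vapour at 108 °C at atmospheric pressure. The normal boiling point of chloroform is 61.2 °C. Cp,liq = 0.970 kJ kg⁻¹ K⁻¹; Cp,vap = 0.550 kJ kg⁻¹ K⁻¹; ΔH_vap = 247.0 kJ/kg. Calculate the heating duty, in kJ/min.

Q = 115000 kJ/min

liquid -55.2→61.2 °C: 112.91 kJ/kg
vaporisation at 61.2 °C: 247 kJ/kg
vapour 61.2→108 °C: 25.74 kJ/kg
Δh = 112.91 + 247 + 25.74 = 385.65 kJ/kg
Q = ṁ·Δh = 4.957 kg/s × 385.65 kJ/kg = 1911.7 kJ/s
|Q| = 1911.7 kW = 114700 kJ/min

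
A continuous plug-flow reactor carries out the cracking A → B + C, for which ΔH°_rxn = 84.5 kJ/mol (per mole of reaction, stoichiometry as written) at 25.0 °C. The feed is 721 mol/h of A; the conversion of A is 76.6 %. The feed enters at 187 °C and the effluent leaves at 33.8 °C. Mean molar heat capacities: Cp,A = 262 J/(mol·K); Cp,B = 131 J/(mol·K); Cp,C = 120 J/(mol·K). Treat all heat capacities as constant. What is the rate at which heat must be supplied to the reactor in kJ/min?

Q_in = 295 kJ/min

Extent of reaction ξ = 0.766 × 721 = 552.29 mol/h
Reaction term: ξ·ΔH°_rxn = 552.29 × 84.5 = 46668 kJ/h
Sensible, feed 187→25 °C: -30602 kJ/h
Outlet flows (mol/h): A 168.71, B 552.29, C 552.29
Sensible, products 25→33.8 °C: 1608.9 kJ/h
Q = ΔH = 17675 kJ/h = 4.9097 kW
Heat supplied = 294.58 kJ/min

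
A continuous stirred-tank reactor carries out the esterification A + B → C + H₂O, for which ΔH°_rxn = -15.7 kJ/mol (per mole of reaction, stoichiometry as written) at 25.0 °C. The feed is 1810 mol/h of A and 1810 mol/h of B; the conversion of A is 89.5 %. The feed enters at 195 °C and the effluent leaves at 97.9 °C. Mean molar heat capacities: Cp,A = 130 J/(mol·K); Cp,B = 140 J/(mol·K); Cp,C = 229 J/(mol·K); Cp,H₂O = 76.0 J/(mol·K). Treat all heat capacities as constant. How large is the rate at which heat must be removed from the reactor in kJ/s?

Extent of reaction ξ = 0.895 × 1810 = 1620 mol/h
Reaction term: ξ·ΔH°_rxn = 1620 × -15.7 = -25433 kJ/h
Sensible, feed 195→25 °C: -83079 kJ/h
Outlet flows (mol/h): A 190.05, B 190.05, C 1620, H₂O 1620
Sensible, products 25→97.9 °C: 39760 kJ/h
Q = ΔH = -68753 kJ/h = -19.098 kW
Heat removed = 19.098 kJ/s

Q_out = 19.1 kJ/s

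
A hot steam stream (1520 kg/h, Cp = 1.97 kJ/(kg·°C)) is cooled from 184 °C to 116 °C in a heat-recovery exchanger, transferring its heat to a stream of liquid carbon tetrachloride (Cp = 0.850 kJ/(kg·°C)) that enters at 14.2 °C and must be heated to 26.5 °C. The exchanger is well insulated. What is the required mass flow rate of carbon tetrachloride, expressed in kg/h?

ṁ_c = 19500 kg/h

Heat released by hot stream: Q = 1520 × 1.97 × (184 − 116) = 203620 kJ/h
Energy balance on cold side (adiabatic exchanger): Q = ṁ_c·Cp_c·(T_c,out − T_c,in)
ṁ_c = 203620 / [0.850 × (26.5 − 14.2)] = 19476 kg/h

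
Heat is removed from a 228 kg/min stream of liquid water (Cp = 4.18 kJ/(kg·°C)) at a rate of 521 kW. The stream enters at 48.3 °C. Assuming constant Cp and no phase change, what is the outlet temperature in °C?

T_out = 15.5 °C

Q = 521 kW = 31260 kJ/min
ΔT = Q/(ṁ·Cp) = 31260/(228×4.18) = 32.8 K
T_out = 48.3 − 32.8 = 15.5 °C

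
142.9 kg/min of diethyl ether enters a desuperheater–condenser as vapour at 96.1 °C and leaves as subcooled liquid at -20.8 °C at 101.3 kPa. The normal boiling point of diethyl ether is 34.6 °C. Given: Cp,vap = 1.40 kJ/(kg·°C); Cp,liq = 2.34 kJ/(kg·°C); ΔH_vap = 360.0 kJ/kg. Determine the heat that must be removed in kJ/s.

vapour 96.1→34.6 °C: -86.1 kJ/kg
condensation at 34.6 °C: -360 kJ/kg
liquid 34.6→-20.8 °C: -129.64 kJ/kg
Δh = -86.1 + -360 + -129.64 = -575.74 kJ/kg
Q = ṁ·Δh = 142.9 kg/min × -575.74 kJ/kg = -82273 kJ/min
|Q| = 1371.2 kW

Q_c = 1370 kJ/s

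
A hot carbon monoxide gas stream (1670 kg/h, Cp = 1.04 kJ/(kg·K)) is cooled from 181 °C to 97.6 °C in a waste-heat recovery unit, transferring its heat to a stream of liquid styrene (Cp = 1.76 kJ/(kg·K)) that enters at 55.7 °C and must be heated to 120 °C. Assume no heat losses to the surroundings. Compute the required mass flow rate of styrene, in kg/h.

Heat released by hot stream: Q = 1670 × 1.04 × (181 − 97.6) = 144850 kJ/h
Energy balance on cold side (adiabatic exchanger): Q = ṁ_c·Cp_c·(T_c,out − T_c,in)
ṁ_c = 144850 / [1.76 × (120 − 55.7)] = 1279.9 kg/h

ṁ_c = 1280 kg/h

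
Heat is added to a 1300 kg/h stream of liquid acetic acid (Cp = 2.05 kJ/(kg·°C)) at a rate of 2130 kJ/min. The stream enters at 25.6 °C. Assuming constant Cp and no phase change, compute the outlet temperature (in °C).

T_out = 73.6 °C

Q = 2130 kJ/min = 127800 kJ/h
ΔT = Q/(ṁ·Cp) = 127800/(1300×2.05) = 47.955 K
T_out = 25.6 + 47.955 = 73.555 °C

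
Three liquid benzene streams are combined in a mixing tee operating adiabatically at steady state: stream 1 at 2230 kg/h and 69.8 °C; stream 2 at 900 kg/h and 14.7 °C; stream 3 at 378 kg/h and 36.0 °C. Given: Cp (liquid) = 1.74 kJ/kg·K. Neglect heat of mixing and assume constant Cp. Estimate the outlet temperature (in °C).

Energy balance with Q = 0: Σ ṁᵢCp,ᵢ(T_out − Tᵢ) = 0
T_out = Σ ṁᵢCp,ᵢTᵢ / Σ ṁᵢCp,ᵢ
      = 317540 / 6103.9 = 52.022 °C

T_out = 52.0 °C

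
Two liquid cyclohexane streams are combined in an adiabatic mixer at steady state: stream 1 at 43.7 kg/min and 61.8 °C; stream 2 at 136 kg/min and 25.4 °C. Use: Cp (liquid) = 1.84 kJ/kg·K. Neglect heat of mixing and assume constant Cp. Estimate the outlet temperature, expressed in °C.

T_out = 34.3 °C

No heat crosses the boundary, so H_out = H_in.
T_out = Σ ṁᵢCp,ᵢTᵢ / Σ ṁᵢCp,ᵢ
      = 11325 / 330.65 = 34.252 °C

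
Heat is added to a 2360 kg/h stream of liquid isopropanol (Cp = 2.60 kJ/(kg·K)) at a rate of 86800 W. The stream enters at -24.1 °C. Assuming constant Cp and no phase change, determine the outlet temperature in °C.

T_out = 26.8 °C

Q = 86800 W = 312480 kJ/h
ΔT = Q/(ṁ·Cp) = 312480/(2360×2.60) = 50.926 K
T_out = -24.1 + 50.926 = 26.826 °C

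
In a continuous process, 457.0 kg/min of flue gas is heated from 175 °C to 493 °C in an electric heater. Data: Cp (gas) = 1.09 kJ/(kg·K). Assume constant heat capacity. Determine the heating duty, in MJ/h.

Q = 9500 MJ/h

Q = ṁ·Cp·ΔT = 457.0 × 1.09 × (493 − 175) = 158410 kJ/min
Converting: 158410 / 60 s = 2640.1 kW
Heating duty = 9504.3 MJ/h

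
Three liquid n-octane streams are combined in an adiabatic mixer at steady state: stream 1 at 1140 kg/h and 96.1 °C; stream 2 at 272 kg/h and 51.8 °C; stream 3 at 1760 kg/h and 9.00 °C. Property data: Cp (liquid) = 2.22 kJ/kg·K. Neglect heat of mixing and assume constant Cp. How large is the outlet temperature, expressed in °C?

Energy balance with Q = 0: Σ ṁᵢCp,ᵢ(T_out − Tᵢ) = 0
T_out = Σ ṁᵢCp,ᵢTᵢ / Σ ṁᵢCp,ᵢ
      = 309650 / 7041.8 = 43.973 °C

T_out = 44.0 °C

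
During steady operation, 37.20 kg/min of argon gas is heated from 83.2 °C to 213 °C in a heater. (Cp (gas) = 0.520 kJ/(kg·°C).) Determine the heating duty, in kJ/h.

Q = ṁ·Cp·ΔT = 37.20 × 0.520 × (213 − 83.2) = 2510.9 kJ/min
Converting: 2510.9 / 60 s = 41.848 kW
Heating duty = 150650 kJ/h

Q = 151000 kJ/h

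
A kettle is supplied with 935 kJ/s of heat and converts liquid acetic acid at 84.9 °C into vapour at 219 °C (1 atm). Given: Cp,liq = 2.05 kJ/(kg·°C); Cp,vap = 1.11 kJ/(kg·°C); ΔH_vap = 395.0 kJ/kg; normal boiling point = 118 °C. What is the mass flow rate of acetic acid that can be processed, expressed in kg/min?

Δh = 2.05×(118−84.9) + 395.0 + 1.11×(219−118) = 574.96 kJ/kg
Q = 935 kJ/s = 935 kJ/s = 56100 kJ/min
ṁ = Q/Δh = 56100 / 574.96 = 97.571 kg/min

ṁ = 97.6 kg/min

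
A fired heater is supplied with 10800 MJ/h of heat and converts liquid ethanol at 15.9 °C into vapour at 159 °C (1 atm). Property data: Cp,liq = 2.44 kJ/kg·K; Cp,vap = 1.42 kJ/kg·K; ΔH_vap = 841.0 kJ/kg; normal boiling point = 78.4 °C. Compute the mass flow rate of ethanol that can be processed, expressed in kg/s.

Δh = 2.44×(78.4−15.9) + 841.0 + 1.42×(159−78.4) = 1108 kJ/kg
Q = 10800 MJ/h = 3000 kJ/s = 3000 kJ/s
ṁ = Q/Δh = 3000 / 1108 = 2.7077 kg/s

ṁ = 2.71 kg/s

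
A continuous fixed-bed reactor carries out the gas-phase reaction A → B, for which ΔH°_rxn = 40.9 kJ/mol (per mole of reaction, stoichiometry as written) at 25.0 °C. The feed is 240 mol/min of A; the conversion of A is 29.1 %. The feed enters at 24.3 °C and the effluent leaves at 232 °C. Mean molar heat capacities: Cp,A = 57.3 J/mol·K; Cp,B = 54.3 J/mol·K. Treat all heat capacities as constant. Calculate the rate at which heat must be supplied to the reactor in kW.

Extent of reaction ξ = 0.291 × 240 = 69.84 mol/min
Reaction term: ξ·ΔH°_rxn = 69.84 × 40.9 = 2856.5 kJ/min
Sensible, feed 24.3→25 °C: 9.6264 kJ/min
Outlet flows (mol/min): A 170.16, B 69.84
Sensible, products 25→232 °C: 2803.3 kJ/min
Q = ΔH = 5669.4 kJ/min = 94.49 kW
Heat supplied = 94.49 kW

Q_in = 94.5 kW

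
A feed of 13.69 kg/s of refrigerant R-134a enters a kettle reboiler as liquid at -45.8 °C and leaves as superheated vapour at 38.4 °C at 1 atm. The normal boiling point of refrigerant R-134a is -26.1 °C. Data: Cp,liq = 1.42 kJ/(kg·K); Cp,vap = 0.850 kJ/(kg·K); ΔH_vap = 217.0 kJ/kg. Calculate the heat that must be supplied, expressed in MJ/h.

liquid -45.8→-26.1 °C: 27.974 kJ/kg
vaporisation at -26.1 °C: 217 kJ/kg
vapour -26.1→38.4 °C: 54.825 kJ/kg
Δh = 27.974 + 217 + 54.825 = 299.8 kJ/kg
Q = ṁ·Δh = 13.69 kg/s × 299.8 kJ/kg = 4104.2 kJ/s
|Q| = 4104.2 kW = 14775 MJ/h

Q = 14800 MJ/h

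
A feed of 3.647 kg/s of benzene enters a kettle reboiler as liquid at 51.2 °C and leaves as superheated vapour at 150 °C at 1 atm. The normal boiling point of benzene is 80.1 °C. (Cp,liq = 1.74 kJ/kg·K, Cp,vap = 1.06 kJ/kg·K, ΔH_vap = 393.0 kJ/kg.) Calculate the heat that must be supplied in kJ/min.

Q = 113000 kJ/min

liquid 51.2→80.1 °C: 50.286 kJ/kg
vaporisation at 80.1 °C: 393 kJ/kg
vapour 80.1→150 °C: 74.094 kJ/kg
Δh = 50.286 + 393 + 74.094 = 517.38 kJ/kg
Q = ṁ·Δh = 3.647 kg/s × 517.38 kJ/kg = 1886.9 kJ/s
|Q| = 1886.9 kW = 113210 kJ/min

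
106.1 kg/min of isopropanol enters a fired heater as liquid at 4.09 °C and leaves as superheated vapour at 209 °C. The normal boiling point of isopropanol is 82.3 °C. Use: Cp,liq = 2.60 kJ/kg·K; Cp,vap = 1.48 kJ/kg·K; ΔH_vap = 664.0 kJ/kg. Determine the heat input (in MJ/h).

liquid 4.09→82.3 °C: 203.35 kJ/kg
vaporisation at 82.3 °C: 664 kJ/kg
vapour 82.3→209 °C: 187.52 kJ/kg
Δh = 203.35 + 664 + 187.52 = 1054.9 kJ/kg
Q = ṁ·Δh = 106.1 kg/min × 1054.9 kJ/kg = 111920 kJ/min
|Q| = 1865.3 kW = 6715.3 MJ/h

Q = 6720 MJ/h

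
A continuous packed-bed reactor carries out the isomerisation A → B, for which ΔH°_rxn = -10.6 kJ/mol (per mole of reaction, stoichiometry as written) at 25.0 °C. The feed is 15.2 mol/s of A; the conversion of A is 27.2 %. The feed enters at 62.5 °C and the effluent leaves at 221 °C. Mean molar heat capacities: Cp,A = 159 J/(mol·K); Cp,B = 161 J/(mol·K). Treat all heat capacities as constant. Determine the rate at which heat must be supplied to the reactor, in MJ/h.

Extent of reaction ξ = 0.272 × 15.2 = 4.1344 mol/s
Reaction term: ξ·ΔH°_rxn = 4.1344 × -10.6 = -43.825 kJ/s
Sensible, feed 62.5→25 °C: -90.63 kJ/s
Outlet flows (mol/s): A 11.066, B 4.1344
Sensible, products 25→221 °C: 475.31 kJ/s
Q = ΔH = 340.86 kJ/s = 340.86 kW
Heat supplied = 1227.1 MJ/h

Q_in = 1230 MJ/h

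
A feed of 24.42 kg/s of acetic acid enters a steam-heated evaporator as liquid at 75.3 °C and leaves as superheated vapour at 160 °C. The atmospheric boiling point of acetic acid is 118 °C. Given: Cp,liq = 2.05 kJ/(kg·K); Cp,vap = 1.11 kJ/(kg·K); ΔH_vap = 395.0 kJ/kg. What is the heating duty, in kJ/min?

liquid 75.3→118 °C: 87.535 kJ/kg
vaporisation at 118 °C: 395 kJ/kg
vapour 118→160 °C: 46.62 kJ/kg
Δh = 87.535 + 395 + 46.62 = 529.15 kJ/kg
Q = ṁ·Δh = 24.42 kg/s × 529.15 kJ/kg = 12922 kJ/s
|Q| = 12922 kW = 775320 kJ/min

Q = 775000 kJ/min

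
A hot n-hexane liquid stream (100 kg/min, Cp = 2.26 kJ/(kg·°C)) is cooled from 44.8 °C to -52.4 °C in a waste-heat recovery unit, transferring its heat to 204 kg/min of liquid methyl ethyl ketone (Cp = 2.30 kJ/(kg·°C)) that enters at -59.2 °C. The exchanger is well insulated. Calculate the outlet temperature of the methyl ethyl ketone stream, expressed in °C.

T_c,out = -12.4 °C

Heat released by hot stream: Q = 100 × 2.26 × (44.8 − -52.4) = 21967 kJ/min
Energy balance on cold side (adiabatic exchanger): Q = ṁ_c·Cp_c·(T_c,out − T_c,in)
T_c,out = -59.2 + 21967/(204 × 2.30) = -12.382 °C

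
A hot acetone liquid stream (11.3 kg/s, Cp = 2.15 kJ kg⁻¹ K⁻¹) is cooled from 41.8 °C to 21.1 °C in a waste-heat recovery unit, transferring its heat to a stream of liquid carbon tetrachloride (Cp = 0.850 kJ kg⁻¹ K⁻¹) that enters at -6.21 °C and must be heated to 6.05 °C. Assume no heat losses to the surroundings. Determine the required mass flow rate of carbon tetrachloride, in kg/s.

ṁ_c = 48.3 kg/s

Heat released by hot stream: Q = 11.3 × 2.15 × (41.8 − 21.1) = 502.91 kJ/s
Energy balance on cold side (adiabatic exchanger): Q = ṁ_c·Cp_c·(T_c,out − T_c,in)
ṁ_c = 502.91 / [0.850 × (6.05 − -6.21)] = 48.259 kg/s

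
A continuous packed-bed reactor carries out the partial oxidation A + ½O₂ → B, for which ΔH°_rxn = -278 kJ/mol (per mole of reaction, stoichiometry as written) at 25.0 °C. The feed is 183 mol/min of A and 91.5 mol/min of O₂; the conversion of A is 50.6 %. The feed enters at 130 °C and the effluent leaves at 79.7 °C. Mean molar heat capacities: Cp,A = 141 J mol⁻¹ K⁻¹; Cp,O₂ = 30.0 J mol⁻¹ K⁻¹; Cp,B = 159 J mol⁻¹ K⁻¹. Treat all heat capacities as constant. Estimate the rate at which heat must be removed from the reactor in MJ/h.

Extent of reaction ξ = 0.506 × 183 = 92.598 mol/min
Reaction term: ξ·ΔH°_rxn = 92.598 × -278 = -25742 kJ/min
Sensible, feed 130→25 °C: -2997.5 kJ/min
Outlet flows (mol/min): A 90.402, O₂ 45.201, B 92.598
Sensible, products 25→79.7 °C: 1576.8 kJ/min
Q = ΔH = -27163 kJ/min = -452.72 kW
Heat removed = 1629.8 MJ/h

Q_out = 1630 MJ/h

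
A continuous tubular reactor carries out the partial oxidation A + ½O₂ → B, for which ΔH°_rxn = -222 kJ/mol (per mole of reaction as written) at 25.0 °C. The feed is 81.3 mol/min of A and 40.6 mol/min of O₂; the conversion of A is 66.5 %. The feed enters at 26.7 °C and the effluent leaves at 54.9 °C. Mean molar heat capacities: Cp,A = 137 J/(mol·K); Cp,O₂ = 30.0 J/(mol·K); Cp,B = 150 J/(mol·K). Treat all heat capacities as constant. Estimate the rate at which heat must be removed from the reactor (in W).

Q_out = 194000 W

Extent of reaction ξ = 0.665 × 81.3 = 54.065 mol/min
Reaction term: ξ·ΔH°_rxn = 54.065 × -222 = -12002 kJ/min
Sensible, feed 26.7→25 °C: -21.005 kJ/min
Outlet flows (mol/min): A 27.235, O₂ 13.568, B 54.065
Sensible, products 25→54.9 °C: 366.21 kJ/min
Q = ΔH = -11657 kJ/min = -194.29 kW
Heat removed = 194290 W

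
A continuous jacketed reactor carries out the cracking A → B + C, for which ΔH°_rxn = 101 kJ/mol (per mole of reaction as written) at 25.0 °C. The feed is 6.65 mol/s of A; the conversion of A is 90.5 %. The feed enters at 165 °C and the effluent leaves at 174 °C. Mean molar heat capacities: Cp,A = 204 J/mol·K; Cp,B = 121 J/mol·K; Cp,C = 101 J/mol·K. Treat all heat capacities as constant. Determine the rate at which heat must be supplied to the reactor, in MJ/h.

Extent of reaction ξ = 0.905 × 6.65 = 6.0183 mol/s
Reaction term: ξ·ΔH°_rxn = 6.0183 × 101 = 607.84 kJ/s
Sensible, feed 165→25 °C: -189.92 kJ/s
Outlet flows (mol/s): A 0.63175, B 6.0183, C 6.0183
Sensible, products 25→174 °C: 218.27 kJ/s
Q = ΔH = 636.19 kJ/s = 636.19 kW
Heat supplied = 2290.3 MJ/h

Q_in = 2290 MJ/h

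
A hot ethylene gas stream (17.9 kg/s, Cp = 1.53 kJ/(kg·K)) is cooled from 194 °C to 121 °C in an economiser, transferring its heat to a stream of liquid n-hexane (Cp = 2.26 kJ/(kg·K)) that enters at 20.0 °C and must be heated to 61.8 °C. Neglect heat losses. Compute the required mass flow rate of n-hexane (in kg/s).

Heat released by hot stream: Q = 17.9 × 1.53 × (194 − 121) = 1999.3 kJ/s
Energy balance on cold side (adiabatic exchanger): Q = ṁ_c·Cp_c·(T_c,out − T_c,in)
ṁ_c = 1999.3 / [2.26 × (61.8 − 20.0)] = 21.163 kg/s

ṁ_c = 21.2 kg/s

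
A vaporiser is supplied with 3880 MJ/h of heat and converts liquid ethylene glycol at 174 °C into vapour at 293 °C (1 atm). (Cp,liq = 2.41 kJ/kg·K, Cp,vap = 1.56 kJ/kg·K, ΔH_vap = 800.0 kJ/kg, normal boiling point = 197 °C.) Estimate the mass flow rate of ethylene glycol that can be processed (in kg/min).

ṁ = 64.3 kg/min

Δh = 2.41×(197−174) + 800.0 + 1.56×(293−197) = 1005.2 kJ/kg
Q = 3880 MJ/h = 1077.8 kJ/s = 64667 kJ/min
ṁ = Q/Δh = 64667 / 1005.2 = 64.333 kg/min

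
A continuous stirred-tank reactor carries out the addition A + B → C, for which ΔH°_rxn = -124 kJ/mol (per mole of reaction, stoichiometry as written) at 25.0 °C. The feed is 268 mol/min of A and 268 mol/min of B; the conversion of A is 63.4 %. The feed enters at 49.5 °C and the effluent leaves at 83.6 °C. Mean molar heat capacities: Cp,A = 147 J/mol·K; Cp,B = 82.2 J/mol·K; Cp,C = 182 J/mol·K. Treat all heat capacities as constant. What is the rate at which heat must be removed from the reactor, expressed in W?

Extent of reaction ξ = 0.634 × 268 = 169.91 mol/min
Reaction term: ξ·ΔH°_rxn = 169.91 × -124 = -21069 kJ/min
Sensible, feed 49.5→25 °C: -1504.9 kJ/min
Outlet flows (mol/min): A 98.088, B 98.088, C 169.91
Sensible, products 25→83.6 °C: 3129.6 kJ/min
Q = ΔH = -19444 kJ/min = -324.07 kW
Heat removed = 324070 W

Q_out = 324000 W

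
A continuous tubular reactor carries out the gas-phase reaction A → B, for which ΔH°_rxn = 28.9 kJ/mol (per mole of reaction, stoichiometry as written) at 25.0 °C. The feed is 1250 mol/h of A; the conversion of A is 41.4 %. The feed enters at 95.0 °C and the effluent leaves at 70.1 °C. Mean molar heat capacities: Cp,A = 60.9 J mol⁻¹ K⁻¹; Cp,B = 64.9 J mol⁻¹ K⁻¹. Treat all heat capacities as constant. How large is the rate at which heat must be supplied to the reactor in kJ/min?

Q_in = 219 kJ/min

Extent of reaction ξ = 0.414 × 1250 = 517.5 mol/h
Reaction term: ξ·ΔH°_rxn = 517.5 × 28.9 = 14956 kJ/h
Sensible, feed 95.0→25 °C: -5328.8 kJ/h
Outlet flows (mol/h): A 732.5, B 517.5
Sensible, products 25→70.1 °C: 3526.6 kJ/h
Q = ΔH = 13154 kJ/h = 3.6538 kW
Heat supplied = 219.23 kJ/min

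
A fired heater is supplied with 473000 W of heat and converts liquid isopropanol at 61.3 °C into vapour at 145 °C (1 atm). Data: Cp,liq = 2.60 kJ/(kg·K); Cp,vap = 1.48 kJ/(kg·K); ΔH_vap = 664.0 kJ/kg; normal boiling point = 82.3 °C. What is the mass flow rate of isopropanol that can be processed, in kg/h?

ṁ = 2100 kg/h

Δh = 2.60×(82.3−61.3) + 664.0 + 1.48×(145−82.3) = 811.4 kJ/kg
Q = 473000 W = 473 kJ/s = 1.7028e+06 kJ/h
ṁ = Q/Δh = 1.7028e+06 / 811.4 = 2098.6 kg/h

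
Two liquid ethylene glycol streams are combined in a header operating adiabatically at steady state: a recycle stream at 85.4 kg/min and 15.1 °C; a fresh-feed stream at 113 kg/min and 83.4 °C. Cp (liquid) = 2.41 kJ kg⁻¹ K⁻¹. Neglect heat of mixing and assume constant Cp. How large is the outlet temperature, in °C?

T_out = 54.0 °C

No heat crosses the boundary, so H_out = H_in.
Σ ṁᵢCp,ᵢTᵢ = 85.4×2.41×15.1 + 113×2.41×83.4 = 25820
Σ ṁᵢCp,ᵢ = 85.4×2.41 + 113×2.41 = 478.14
T_out = 25820 / 478.14 = 54.001 °C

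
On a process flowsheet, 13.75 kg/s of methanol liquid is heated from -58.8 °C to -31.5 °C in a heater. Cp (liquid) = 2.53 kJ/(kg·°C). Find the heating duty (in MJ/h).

Q = 3420 MJ/h

Q = ṁ·Cp·ΔT = 13.75 × 2.53 × (-31.5 − -58.8) = 949.7 kJ/s
Heating duty = 3418.9 MJ/h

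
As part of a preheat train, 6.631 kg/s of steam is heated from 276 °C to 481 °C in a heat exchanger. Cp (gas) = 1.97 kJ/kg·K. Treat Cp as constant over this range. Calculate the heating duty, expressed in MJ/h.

Q = ṁ·Cp·ΔT = 6.631 × 1.97 × (481 − 276) = 2677.9 kJ/s
Heating duty = 9640.5 MJ/h

Q = 9640 MJ/h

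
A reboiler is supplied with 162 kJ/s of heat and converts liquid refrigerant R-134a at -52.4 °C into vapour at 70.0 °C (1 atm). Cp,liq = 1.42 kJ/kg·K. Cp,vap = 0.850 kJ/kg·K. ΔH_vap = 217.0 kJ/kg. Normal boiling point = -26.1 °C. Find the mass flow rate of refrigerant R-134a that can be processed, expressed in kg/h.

Δh = 1.42×(-26.1−-52.4) + 217.0 + 0.850×(70.0−-26.1) = 336.03 kJ/kg
Q = 162 kJ/s = 162 kJ/s = 583200 kJ/h
ṁ = Q/Δh = 583200 / 336.03 = 1735.6 kg/h

ṁ = 1740 kg/h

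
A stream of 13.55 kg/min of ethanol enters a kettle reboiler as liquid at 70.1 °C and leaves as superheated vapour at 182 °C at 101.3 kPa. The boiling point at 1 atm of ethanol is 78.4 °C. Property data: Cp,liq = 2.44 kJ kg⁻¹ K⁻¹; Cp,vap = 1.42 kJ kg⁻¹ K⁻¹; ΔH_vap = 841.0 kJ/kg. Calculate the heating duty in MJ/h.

Q = 820 MJ/h

liquid 70.1→78.4 °C: 20.252 kJ/kg
vaporisation at 78.4 °C: 841 kJ/kg
vapour 78.4→182 °C: 147.11 kJ/kg
Δh = 20.252 + 841 + 147.11 = 1008.4 kJ/kg
Q = ṁ·Δh = 13.55 kg/min × 1008.4 kJ/kg = 13663 kJ/min
|Q| = 227.72 kW = 819.8 MJ/h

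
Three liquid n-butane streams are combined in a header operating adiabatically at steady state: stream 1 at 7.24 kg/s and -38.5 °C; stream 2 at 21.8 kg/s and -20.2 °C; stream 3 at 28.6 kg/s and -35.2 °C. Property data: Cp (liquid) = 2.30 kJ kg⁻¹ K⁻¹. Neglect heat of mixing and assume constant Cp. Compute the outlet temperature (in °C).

No heat crosses the boundary, so H_out = H_in.
T_out = Σ ṁᵢCp,ᵢTᵢ / Σ ṁᵢCp,ᵢ
      = -3969.4 / 132.57 = -29.941 °C

T_out = -29.9 °C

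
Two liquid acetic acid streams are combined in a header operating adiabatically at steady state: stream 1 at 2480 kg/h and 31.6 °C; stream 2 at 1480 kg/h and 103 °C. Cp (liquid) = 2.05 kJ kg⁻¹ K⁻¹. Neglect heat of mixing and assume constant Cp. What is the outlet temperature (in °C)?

T_out = 58.3 °C

No heat crosses the boundary, so H_out = H_in.
T_out = Σ ṁᵢCp,ᵢTᵢ / Σ ṁᵢCp,ᵢ
      = 473160 / 8118 = 58.285 °C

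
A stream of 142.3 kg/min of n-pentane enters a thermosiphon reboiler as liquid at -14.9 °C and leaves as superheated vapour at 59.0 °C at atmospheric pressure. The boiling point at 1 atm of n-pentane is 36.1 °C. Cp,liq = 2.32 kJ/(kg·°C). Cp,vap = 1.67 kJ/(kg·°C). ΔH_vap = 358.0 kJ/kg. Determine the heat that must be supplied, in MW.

Q = 1.22 MW

liquid -14.9→36.1 °C: 118.32 kJ/kg
vaporisation at 36.1 °C: 358 kJ/kg
vapour 36.1→59.0 °C: 38.243 kJ/kg
Δh = 118.32 + 358 + 38.243 = 514.56 kJ/kg
Q = ṁ·Δh = 142.3 kg/min × 514.56 kJ/kg = 73222 kJ/min
|Q| = 1220.4 kW = 1.2204 MW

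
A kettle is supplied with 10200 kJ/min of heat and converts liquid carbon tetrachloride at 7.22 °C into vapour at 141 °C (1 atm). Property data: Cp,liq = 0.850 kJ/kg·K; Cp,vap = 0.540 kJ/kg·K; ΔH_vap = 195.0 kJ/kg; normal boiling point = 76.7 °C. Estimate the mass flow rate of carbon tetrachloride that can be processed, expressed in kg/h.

Δh = 0.850×(76.7−7.22) + 195.0 + 0.540×(141−76.7) = 288.78 kJ/kg
Q = 10200 kJ/min = 170 kJ/s = 612000 kJ/h
ṁ = Q/Δh = 612000 / 288.78 = 2119.3 kg/h

ṁ = 2120 kg/h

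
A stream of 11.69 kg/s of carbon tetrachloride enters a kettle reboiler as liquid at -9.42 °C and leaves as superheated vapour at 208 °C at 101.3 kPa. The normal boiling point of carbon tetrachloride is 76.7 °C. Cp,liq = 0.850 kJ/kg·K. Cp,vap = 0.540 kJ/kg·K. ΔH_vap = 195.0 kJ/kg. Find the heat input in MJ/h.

Q = 14300 MJ/h

liquid -9.42→76.7 °C: 73.202 kJ/kg
vaporisation at 76.7 °C: 195 kJ/kg
vapour 76.7→208 °C: 70.902 kJ/kg
Δh = 73.202 + 195 + 70.902 = 339.1 kJ/kg
Q = ṁ·Δh = 11.69 kg/s × 339.1 kJ/kg = 3964.1 kJ/s
|Q| = 3964.1 kW = 14271 MJ/h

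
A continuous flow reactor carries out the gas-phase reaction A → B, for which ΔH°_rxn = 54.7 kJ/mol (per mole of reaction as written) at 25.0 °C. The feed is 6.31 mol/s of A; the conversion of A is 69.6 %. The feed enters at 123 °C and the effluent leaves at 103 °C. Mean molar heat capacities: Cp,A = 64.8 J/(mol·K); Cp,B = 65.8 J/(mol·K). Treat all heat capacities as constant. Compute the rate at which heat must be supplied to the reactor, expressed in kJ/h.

Q_in = 837000 kJ/h

Extent of reaction ξ = 0.696 × 6.31 = 4.3918 mol/s
Reaction term: ξ·ΔH°_rxn = 4.3918 × 54.7 = 240.23 kJ/s
Sensible, feed 123→25 °C: -40.071 kJ/s
Outlet flows (mol/s): A 1.9182, B 4.3918
Sensible, products 25→103 °C: 32.236 kJ/s
Q = ΔH = 232.39 kJ/s = 232.39 kW
Heat supplied = 836620 kJ/h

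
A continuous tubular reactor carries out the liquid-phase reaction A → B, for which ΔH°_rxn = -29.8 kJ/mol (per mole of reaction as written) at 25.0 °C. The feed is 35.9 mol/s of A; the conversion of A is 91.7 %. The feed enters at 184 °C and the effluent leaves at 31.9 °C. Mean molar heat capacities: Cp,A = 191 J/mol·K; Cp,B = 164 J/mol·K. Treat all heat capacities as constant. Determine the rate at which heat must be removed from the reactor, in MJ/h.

Extent of reaction ξ = 0.917 × 35.9 = 32.92 mol/s
Reaction term: ξ·ΔH°_rxn = 32.92 × -29.8 = -981.02 kJ/s
Sensible, feed 184→25 °C: -1090.2 kJ/s
Outlet flows (mol/s): A 2.9797, B 32.92
Sensible, products 25→31.9 °C: 41.18 kJ/s
Q = ΔH = -2030.1 kJ/s = -2030.1 kW
Heat removed = 7308.3 MJ/h

Q_out = 7310 MJ/h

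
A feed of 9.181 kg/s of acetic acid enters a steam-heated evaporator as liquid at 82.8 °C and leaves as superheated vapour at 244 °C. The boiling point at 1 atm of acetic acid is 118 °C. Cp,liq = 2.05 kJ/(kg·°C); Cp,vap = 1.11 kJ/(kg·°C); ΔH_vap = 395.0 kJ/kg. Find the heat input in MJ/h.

liquid 82.8→118 °C: 72.16 kJ/kg
vaporisation at 118 °C: 395 kJ/kg
vapour 118→244 °C: 139.86 kJ/kg
Δh = 72.16 + 395 + 139.86 = 607.02 kJ/kg
Q = ṁ·Δh = 9.181 kg/s × 607.02 kJ/kg = 5573.1 kJ/s
|Q| = 5573.1 kW = 20063 MJ/h

Q = 20100 MJ/h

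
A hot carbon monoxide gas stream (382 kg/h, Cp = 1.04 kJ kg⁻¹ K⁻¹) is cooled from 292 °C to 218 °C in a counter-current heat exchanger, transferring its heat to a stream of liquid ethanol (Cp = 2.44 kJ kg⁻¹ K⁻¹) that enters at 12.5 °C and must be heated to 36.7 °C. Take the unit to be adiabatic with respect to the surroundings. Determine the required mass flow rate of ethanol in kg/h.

ṁ_c = 498 kg/h

Heat released by hot stream: Q = 382 × 1.04 × (292 − 218) = 29399 kJ/h
Energy balance on cold side (adiabatic exchanger): Q = ṁ_c·Cp_c·(T_c,out − T_c,in)
ṁ_c = 29399 / [2.44 × (36.7 − 12.5)] = 497.88 kg/h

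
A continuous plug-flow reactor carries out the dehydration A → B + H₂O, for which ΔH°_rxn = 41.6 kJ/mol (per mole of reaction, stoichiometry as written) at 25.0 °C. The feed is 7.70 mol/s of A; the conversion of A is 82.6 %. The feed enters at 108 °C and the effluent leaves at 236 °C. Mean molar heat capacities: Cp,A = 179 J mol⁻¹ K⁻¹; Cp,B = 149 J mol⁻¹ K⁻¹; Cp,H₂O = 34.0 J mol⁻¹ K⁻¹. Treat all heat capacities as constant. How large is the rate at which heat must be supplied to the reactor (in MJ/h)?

Extent of reaction ξ = 0.826 × 7.70 = 6.3602 mol/s
Reaction term: ξ·ΔH°_rxn = 6.3602 × 41.6 = 264.58 kJ/s
Sensible, feed 108→25 °C: -114.4 kJ/s
Outlet flows (mol/s): A 1.3398, B 6.3602, H₂O 6.3602
Sensible, products 25→236 °C: 296.19 kJ/s
Q = ΔH = 446.37 kJ/s = 446.37 kW
Heat supplied = 1606.9 MJ/h

Q_in = 1610 MJ/h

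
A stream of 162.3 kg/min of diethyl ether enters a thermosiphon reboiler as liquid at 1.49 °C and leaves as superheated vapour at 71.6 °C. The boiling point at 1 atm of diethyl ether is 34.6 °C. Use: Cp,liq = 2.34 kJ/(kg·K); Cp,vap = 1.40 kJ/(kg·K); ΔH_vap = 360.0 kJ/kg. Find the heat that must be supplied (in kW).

liquid 1.49→34.6 °C: 77.477 kJ/kg
vaporisation at 34.6 °C: 360 kJ/kg
vapour 34.6→71.6 °C: 51.8 kJ/kg
Δh = 77.477 + 360 + 51.8 = 489.28 kJ/kg
Q = ṁ·Δh = 162.3 kg/min × 489.28 kJ/kg = 79410 kJ/min
|Q| = 1323.5 kW

Q = 1320 kW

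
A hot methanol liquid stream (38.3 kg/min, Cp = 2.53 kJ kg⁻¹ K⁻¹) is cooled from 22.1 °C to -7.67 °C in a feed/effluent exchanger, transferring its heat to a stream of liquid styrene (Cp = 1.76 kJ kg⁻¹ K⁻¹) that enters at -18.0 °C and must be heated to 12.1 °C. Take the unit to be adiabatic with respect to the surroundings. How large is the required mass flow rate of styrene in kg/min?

Heat released by hot stream: Q = 38.3 × 2.53 × (22.1 − -7.67) = 2884.7 kJ/min
Energy balance on cold side (adiabatic exchanger): Q = ṁ_c·Cp_c·(T_c,out − T_c,in)
ṁ_c = 2884.7 / [1.76 × (12.1 − -18.0)] = 54.453 kg/min

ṁ_c = 54.5 kg/min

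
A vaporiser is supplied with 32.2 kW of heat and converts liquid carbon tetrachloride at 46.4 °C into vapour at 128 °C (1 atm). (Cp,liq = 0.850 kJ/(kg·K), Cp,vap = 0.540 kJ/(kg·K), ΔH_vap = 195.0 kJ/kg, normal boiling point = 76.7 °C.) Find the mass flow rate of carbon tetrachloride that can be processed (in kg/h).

Δh = 0.850×(76.7−46.4) + 195.0 + 0.540×(128−76.7) = 248.46 kJ/kg
Q = 32.2 kW = 32.2 kJ/s = 115920 kJ/h
ṁ = Q/Δh = 115920 / 248.46 = 466.56 kg/h

ṁ = 467 kg/h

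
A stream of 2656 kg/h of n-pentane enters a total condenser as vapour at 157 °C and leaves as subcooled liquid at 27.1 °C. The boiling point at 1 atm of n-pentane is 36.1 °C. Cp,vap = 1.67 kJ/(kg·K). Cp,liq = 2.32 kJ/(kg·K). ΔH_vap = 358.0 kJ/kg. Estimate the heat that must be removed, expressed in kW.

Q_c = 428 kW

vapour 157→36.1 °C: -201.9 kJ/kg
condensation at 36.1 °C: -358 kJ/kg
liquid 36.1→27.1 °C: -20.88 kJ/kg
Δh = -201.9 + -358 + -20.88 = -580.78 kJ/kg
Q = ṁ·Δh = 2656 kg/h × -580.78 kJ/kg = -1.5426e+06 kJ/h
|Q| = 428.49 kW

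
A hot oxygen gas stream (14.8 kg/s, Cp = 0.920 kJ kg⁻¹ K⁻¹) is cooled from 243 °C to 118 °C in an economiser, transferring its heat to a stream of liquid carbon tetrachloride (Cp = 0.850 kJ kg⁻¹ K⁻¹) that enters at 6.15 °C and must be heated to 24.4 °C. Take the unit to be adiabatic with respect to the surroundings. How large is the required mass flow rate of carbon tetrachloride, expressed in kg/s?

Heat released by hot stream: Q = 14.8 × 0.920 × (243 − 118) = 1702 kJ/s
Energy balance on cold side (adiabatic exchanger): Q = ṁ_c·Cp_c·(T_c,out − T_c,in)
ṁ_c = 1702 / [0.850 × (24.4 − 6.15)] = 109.72 kg/s

ṁ_c = 110 kg/s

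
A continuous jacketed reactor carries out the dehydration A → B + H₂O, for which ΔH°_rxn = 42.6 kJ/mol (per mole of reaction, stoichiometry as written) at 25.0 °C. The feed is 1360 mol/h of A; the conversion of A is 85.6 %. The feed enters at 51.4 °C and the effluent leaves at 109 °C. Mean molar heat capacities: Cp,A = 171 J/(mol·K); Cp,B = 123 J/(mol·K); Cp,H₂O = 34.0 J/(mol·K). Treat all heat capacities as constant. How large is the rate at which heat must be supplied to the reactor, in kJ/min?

Extent of reaction ξ = 0.856 × 1360 = 1164.2 mol/h
Reaction term: ξ·ΔH°_rxn = 1164.2 × 42.6 = 49593 kJ/h
Sensible, feed 51.4→25 °C: -6139.6 kJ/h
Outlet flows (mol/h): A 195.84, B 1164.2, H₂O 1164.2
Sensible, products 25→109 °C: 18166 kJ/h
Q = ΔH = 61620 kJ/h = 17.117 kW
Heat supplied = 1027 kJ/min

Q_in = 1030 kJ/min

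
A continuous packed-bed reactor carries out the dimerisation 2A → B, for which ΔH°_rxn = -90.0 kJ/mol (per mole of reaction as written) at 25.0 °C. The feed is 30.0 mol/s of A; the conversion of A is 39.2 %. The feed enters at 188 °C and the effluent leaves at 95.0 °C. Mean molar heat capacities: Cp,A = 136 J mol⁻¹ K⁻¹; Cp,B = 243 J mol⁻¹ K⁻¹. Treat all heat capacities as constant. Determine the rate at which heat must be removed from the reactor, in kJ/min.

Extent of reaction ξ = 0.392 × 30.0 / 2 = 5.88 mol/s
Reaction term: ξ·ΔH°_rxn = 5.88 × -90.0 = -529.2 kJ/s
Sensible, feed 188→25 °C: -665.04 kJ/s
Outlet flows (mol/s): A 18.24, B 5.88
Sensible, products 25→95.0 °C: 273.66 kJ/s
Q = ΔH = -920.58 kJ/s = -920.58 kW
Heat removed = 55235 kJ/min

Q_out = 55200 kJ/min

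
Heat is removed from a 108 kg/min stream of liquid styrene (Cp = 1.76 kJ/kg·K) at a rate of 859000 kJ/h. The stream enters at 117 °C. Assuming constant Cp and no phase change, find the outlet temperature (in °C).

T_out = 41.7 °C

Q = 859000 kJ/h = 14317 kJ/min
ΔT = Q/(ṁ·Cp) = 14317/(108×1.76) = 75.319 K
T_out = 117 − 75.319 = 41.681 °C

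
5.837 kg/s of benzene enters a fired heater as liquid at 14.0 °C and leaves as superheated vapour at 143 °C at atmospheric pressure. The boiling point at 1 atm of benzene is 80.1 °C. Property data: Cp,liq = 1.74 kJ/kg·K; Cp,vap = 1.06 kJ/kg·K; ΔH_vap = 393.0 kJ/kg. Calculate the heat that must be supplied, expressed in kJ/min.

liquid 14.0→80.1 °C: 115.01 kJ/kg
vaporisation at 80.1 °C: 393 kJ/kg
vapour 80.1→143 °C: 66.674 kJ/kg
Δh = 115.01 + 393 + 66.674 = 574.69 kJ/kg
Q = ṁ·Δh = 5.837 kg/s × 574.69 kJ/kg = 3354.5 kJ/s
|Q| = 3354.5 kW = 201270 kJ/min

Q = 201000 kJ/min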